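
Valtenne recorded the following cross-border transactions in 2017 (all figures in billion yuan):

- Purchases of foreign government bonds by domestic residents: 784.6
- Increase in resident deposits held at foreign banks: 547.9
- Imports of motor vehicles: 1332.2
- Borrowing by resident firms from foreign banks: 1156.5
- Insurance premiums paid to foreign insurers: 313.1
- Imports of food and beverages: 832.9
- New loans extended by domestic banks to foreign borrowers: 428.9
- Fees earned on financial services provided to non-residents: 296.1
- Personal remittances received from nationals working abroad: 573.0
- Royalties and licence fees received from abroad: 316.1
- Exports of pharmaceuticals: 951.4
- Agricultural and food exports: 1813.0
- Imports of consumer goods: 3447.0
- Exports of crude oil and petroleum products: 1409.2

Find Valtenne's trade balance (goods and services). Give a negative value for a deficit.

Goods: -3447.0 + 951.4 + 1813.0 - 1332.2 - 832.9 + 1409.2 = -1438.5
Services: -313.1 + 316.1 + 296.1 = 299.1
Trade balance = -1438.5 + 299.1 = -1139.4
(Excluded from the trade balance — financial account: purchases of foreign government bonds by domestic residents 784.6, increase in resident deposits held at foreign banks 547.9, borrowing by resident firms from foreign banks 1156.5, new loans extended by domestic banks to foreign borrowers 428.9; secondary income: personal remittances received from nationals working abroad 573.0.)

-1139.4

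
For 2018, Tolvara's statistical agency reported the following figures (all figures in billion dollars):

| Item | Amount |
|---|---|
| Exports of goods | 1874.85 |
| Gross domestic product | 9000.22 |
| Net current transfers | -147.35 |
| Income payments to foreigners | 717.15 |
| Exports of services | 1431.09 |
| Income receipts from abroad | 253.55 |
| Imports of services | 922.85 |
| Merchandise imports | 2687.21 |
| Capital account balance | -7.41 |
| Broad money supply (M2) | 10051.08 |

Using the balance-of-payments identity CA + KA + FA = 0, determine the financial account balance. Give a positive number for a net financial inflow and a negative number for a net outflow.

922.48

Goods balance = 1874.85 - 2687.21 = -812.36
Services balance = 1431.09 - 922.85 = 508.24
Trade balance (goods + services) = -812.36 + 508.24 = -304.12
Net primary income = 253.55 - 717.15 = -463.60
Net secondary income = -147.35
Current account = -304.12 + (-463.60) + (-147.35) = -915.07
Financial account = -(-915.07 + (-7.41)) = 922.48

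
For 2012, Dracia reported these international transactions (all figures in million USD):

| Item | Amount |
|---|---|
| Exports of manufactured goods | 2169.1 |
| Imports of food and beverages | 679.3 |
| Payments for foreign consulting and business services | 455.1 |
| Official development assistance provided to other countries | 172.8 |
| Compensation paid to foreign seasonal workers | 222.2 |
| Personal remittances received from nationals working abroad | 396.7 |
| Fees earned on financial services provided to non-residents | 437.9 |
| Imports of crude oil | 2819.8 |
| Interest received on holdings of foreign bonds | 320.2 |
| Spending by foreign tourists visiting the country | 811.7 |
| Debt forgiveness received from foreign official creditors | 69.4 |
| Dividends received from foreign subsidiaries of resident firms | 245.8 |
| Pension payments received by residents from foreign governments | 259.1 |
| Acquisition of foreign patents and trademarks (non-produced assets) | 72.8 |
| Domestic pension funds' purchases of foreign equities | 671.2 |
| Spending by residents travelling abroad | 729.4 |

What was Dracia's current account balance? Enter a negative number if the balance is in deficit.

Goods: -2819.8 + 2169.1 - 679.3 = -1330.0
Services: -729.4 + 811.7 + 437.9 - 455.1 = 65.1
Primary income: 245.8 + 320.2 - 222.2 = 343.8
Secondary income: 259.1 + 396.7 - 172.8 = 483.0
Current account = (-1330.0) + 65.1 + 343.8 + 483.0 = -438.1
(Excluded from the current account — capital account: debt forgiveness received from foreign official creditors 69.4, acquisition of foreign patents and trademarks (non-produced assets) 72.8; financial account: domestic pension funds' purchases of foreign equities 671.2.)

-438.1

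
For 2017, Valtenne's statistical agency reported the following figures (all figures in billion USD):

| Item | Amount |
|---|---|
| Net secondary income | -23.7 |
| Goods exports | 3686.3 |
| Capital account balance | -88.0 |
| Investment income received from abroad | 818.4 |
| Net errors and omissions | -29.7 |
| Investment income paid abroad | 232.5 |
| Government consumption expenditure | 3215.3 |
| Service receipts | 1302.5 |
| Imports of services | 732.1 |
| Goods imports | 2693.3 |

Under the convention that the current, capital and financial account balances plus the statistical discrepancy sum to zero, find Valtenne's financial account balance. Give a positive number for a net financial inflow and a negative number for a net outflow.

-2007.9

Goods balance = 3686.3 - 2693.3 = 993.0
Services balance = 1302.5 - 732.1 = 570.4
Trade balance (goods + services) = 993.0 + 570.4 = 1563.4
Net primary income = 818.4 - 232.5 = 585.9
Net secondary income = -23.7
Current account = 1563.4 + 585.9 + (-23.7) = 2125.6
Financial account = -(2125.6 + (-88.0) + (-29.7)) = -2007.9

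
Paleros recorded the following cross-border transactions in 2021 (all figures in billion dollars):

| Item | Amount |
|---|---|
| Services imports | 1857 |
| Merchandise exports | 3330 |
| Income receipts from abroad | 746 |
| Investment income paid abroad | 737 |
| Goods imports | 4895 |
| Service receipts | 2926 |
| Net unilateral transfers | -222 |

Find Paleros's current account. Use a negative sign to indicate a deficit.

Goods balance = 3330 - 4895 = -1565
Services balance = 2926 - 1857 = 1069
Trade balance (goods + services) = -1565 + 1069 = -496
Net primary income = 746 - 737 = 9
Net secondary income = -222
Current account = -496 + 9 + (-222) = -709

-709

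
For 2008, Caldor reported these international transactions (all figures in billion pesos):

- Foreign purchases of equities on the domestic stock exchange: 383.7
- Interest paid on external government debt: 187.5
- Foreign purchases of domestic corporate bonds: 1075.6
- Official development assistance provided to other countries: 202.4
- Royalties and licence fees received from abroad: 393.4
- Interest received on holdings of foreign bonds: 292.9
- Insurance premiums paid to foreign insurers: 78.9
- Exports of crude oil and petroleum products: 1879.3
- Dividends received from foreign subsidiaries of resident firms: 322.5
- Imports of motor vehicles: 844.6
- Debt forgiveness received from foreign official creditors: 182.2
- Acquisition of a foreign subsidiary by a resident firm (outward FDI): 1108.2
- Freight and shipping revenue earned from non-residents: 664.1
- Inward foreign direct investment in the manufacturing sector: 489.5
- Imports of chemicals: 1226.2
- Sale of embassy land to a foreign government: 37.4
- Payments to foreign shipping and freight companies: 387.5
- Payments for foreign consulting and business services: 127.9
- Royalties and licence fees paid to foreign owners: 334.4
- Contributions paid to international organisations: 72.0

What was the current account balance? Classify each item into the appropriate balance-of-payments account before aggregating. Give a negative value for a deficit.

Goods: -844.6 + 1879.3 - 1226.2 = -191.5
Services: -78.9 - 127.9 - 334.4 + 664.1 + 393.4 - 387.5 = 128.8
Primary income: -187.5 + 322.5 + 292.9 = 427.9
Secondary income: -202.4 - 72.0 = -274.4
Current account = (-191.5) + 128.8 + 427.9 + (-274.4) = 90.8
(Excluded from the current account — financial account: foreign purchases of equities on the domestic stock exchange 383.7, foreign purchases of domestic corporate bonds 1075.6, acquisition of a foreign subsidiary by a resident firm (outward FDI) 1108.2, inward foreign direct investment in the manufacturing sector 489.5; capital account: debt forgiveness received from foreign official creditors 182.2, sale of embassy land to a foreign government 37.4.)

90.8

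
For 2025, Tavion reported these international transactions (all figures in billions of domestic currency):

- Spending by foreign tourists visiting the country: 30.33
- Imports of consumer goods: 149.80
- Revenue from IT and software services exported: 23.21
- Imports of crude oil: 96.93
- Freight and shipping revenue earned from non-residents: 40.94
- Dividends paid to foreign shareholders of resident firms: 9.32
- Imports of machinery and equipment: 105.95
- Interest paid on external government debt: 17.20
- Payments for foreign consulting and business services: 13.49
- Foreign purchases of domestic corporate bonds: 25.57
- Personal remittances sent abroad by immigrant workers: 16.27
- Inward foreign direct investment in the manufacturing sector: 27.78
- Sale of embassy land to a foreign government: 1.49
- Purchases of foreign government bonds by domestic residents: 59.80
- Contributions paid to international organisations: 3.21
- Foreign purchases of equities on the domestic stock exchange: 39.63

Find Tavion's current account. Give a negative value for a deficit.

-317.69

Goods: -105.95 - 96.93 - 149.80 = -352.68
Services: 23.21 + 30.33 + 40.94 - 13.49 = 80.99
Primary income: -9.32 - 17.20 = -26.52
Secondary income: -16.27 - 3.21 = -19.48
Current account = (-352.68) + 80.99 + (-26.52) + (-19.48) = -317.69
(Excluded from the current account — financial account: foreign purchases of domestic corporate bonds 25.57, inward foreign direct investment in the manufacturing sector 27.78, purchases of foreign government bonds by domestic residents 59.80, foreign purchases of equities on the domestic stock exchange 39.63; capital account: sale of embassy land to a foreign government 1.49.)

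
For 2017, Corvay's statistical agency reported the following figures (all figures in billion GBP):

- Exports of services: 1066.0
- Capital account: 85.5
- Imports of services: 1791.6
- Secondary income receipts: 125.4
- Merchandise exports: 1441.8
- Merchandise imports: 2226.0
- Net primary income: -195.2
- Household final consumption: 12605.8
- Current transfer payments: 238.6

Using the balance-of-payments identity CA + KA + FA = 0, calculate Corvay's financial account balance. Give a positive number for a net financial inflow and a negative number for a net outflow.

1732.7

Goods balance = 1441.8 - 2226.0 = -784.2
Services balance = 1066.0 - 1791.6 = -725.6
Trade balance (goods + services) = -784.2 + (-725.6) = -1509.8
Net primary income = -195.2
Net secondary income = 125.4 - 238.6 = -113.2
Current account = -1509.8 + (-195.2) + (-113.2) = -1818.2
Financial account = -(-1818.2 + 85.5) = 1732.7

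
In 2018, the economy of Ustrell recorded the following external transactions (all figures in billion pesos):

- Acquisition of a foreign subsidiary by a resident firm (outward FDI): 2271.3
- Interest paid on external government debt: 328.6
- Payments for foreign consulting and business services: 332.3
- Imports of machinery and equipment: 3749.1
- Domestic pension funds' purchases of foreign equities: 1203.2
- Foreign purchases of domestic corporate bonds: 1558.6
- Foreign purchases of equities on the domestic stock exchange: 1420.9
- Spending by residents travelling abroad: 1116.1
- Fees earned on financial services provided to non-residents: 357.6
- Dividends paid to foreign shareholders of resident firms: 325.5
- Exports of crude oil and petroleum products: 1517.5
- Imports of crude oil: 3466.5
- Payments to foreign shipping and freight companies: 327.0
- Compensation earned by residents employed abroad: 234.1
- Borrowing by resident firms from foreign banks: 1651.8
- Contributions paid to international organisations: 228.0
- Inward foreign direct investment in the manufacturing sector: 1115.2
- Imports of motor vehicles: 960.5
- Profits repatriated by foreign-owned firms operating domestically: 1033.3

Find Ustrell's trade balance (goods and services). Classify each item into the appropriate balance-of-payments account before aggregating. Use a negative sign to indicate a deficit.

Goods: 1517.5 - 3749.1 - 960.5 - 3466.5 = -6658.6
Services: 357.6 - 1116.1 - 332.3 - 327.0 = -1417.8
Trade balance = -6658.6 + (-1417.8) = -8076.4
(Excluded from the trade balance — financial account: acquisition of a foreign subsidiary by a resident firm (outward FDI) 2271.3, domestic pension funds' purchases of foreign equities 1203.2, foreign purchases of domestic corporate bonds 1558.6, foreign purchases of equities on the domestic stock exchange 1420.9, borrowing by resident firms from foreign banks 1651.8, inward foreign direct investment in the manufacturing sector 1115.2; primary income: interest paid on external government debt 328.6, dividends paid to foreign shareholders of resident firms 325.5, compensation earned by residents employed abroad 234.1, profits repatriated by foreign-owned firms operating domestically 1033.3; secondary income: contributions paid to international organisations 228.0.)

-8076.4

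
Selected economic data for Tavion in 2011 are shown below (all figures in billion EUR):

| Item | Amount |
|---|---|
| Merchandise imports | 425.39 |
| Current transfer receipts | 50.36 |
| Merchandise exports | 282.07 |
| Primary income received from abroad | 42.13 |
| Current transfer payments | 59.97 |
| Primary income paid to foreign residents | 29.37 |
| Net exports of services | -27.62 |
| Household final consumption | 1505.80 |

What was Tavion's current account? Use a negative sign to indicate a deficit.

-167.79

Goods balance = 282.07 - 425.39 = -143.32
Services balance = -27.62
Trade balance (goods + services) = -143.32 + (-27.62) = -170.94
Net primary income = 42.13 - 29.37 = 12.76
Net secondary income = 50.36 - 59.97 = -9.61
Current account = -170.94 + 12.76 + (-9.61) = -167.79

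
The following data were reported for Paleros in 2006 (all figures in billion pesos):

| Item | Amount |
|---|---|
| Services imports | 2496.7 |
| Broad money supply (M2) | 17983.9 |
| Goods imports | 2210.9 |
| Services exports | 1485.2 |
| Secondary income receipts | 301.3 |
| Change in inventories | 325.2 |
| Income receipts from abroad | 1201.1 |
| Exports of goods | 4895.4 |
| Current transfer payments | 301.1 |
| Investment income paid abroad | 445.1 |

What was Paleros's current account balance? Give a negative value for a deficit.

2429.2

Goods balance = 4895.4 - 2210.9 = 2684.5
Services balance = 1485.2 - 2496.7 = -1011.5
Trade balance (goods + services) = 2684.5 + (-1011.5) = 1673.0
Net primary income = 1201.1 - 445.1 = 756.0
Net secondary income = 301.3 - 301.1 = 0.2
Current account = 1673.0 + 756.0 + 0.2 = 2429.2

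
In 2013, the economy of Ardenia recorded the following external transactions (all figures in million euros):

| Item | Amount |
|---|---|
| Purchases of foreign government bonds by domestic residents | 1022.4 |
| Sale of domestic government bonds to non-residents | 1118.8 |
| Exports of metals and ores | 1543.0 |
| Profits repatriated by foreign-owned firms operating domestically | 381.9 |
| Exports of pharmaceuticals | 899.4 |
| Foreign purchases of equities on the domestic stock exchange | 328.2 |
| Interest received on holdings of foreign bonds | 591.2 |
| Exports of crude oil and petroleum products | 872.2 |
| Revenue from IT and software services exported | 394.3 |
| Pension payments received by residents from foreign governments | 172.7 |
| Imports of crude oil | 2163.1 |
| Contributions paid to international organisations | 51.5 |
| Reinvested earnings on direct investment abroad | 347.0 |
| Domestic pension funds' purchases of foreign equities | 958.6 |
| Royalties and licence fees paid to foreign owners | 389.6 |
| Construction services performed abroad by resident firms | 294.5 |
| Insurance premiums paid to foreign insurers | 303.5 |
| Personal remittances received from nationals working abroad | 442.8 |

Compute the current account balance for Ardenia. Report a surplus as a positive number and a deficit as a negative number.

2267.5

Goods: -2163.1 + 872.2 + 1543.0 + 899.4 = 1151.5
Services: 294.5 - 303.5 + 394.3 - 389.6 = -4.3
Primary income: 591.2 + 347.0 - 381.9 = 556.3
Secondary income: 172.7 - 51.5 + 442.8 = 564.0
Current account = 1151.5 + (-4.3) + 556.3 + 564.0 = 2267.5
(Excluded from the current account — financial account: purchases of foreign government bonds by domestic residents 1022.4, sale of domestic government bonds to non-residents 1118.8, foreign purchases of equities on the domestic stock exchange 328.2, domestic pension funds' purchases of foreign equities 958.6.)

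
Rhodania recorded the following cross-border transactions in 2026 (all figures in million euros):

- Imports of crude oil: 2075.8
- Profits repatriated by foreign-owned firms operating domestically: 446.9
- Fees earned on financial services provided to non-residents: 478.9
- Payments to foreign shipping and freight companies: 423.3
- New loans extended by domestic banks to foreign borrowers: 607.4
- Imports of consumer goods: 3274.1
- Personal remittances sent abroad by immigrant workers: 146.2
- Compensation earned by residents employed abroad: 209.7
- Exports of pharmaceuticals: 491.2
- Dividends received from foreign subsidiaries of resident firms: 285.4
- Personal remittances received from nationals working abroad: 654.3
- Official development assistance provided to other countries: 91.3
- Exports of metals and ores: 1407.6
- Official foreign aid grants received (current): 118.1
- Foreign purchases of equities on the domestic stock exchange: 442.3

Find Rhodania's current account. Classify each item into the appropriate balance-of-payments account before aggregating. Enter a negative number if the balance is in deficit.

-2812.4

Goods: -2075.8 + 1407.6 + 491.2 - 3274.1 = -3451.1
Services: -423.3 + 478.9 = 55.6
Primary income: 285.4 - 446.9 + 209.7 = 48.2
Secondary income: -146.2 + 118.1 + 654.3 - 91.3 = 534.9
Current account = (-3451.1) + 55.6 + 48.2 + 534.9 = -2812.4
(Excluded from the current account — financial account: new loans extended by domestic banks to foreign borrowers 607.4, foreign purchases of equities on the domestic stock exchange 442.3.)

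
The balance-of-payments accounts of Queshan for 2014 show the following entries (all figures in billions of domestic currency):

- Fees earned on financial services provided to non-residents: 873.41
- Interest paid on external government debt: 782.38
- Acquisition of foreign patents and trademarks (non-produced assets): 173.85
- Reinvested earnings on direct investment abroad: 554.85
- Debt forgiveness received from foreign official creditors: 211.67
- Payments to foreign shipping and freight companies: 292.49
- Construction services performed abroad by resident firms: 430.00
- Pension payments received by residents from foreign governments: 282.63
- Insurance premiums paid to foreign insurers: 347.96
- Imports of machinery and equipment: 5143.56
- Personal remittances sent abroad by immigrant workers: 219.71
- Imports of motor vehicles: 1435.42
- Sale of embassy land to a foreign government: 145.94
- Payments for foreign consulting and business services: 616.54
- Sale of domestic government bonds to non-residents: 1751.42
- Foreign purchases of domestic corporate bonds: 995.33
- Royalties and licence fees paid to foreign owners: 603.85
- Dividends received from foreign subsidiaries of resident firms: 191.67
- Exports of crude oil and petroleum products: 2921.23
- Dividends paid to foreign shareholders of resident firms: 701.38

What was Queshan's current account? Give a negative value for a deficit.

Goods: 2921.23 - 1435.42 - 5143.56 = -3657.75
Services: -616.54 + 873.41 - 347.96 - 603.85 - 292.49 + 430.00 = -557.43
Primary income: -701.38 - 782.38 + 554.85 + 191.67 = -737.24
Secondary income: 282.63 - 219.71 = 62.92
Current account = (-3657.75) + (-557.43) + (-737.24) + 62.92 = -4889.50
(Excluded from the current account — capital account: acquisition of foreign patents and trademarks (non-produced assets) 173.85, debt forgiveness received from foreign official creditors 211.67, sale of embassy land to a foreign government 145.94; financial account: sale of domestic government bonds to non-residents 1751.42, foreign purchases of domestic corporate bonds 995.33.)

-4889.50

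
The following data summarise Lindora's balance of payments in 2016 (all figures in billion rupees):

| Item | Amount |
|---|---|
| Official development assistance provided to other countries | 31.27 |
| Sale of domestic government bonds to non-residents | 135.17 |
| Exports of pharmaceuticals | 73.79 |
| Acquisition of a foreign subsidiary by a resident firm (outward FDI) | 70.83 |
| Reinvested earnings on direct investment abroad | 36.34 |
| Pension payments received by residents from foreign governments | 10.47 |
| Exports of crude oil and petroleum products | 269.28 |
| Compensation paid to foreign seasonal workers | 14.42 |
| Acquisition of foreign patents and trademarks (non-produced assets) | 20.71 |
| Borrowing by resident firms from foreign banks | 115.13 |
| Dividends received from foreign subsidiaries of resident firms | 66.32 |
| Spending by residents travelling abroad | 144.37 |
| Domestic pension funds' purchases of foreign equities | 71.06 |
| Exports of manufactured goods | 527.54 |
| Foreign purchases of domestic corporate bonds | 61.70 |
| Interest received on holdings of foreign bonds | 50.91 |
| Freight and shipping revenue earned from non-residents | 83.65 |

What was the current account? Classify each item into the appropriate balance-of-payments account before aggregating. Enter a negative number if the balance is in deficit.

Goods: 527.54 + 73.79 + 269.28 = 870.61
Services: 83.65 - 144.37 = -60.72
Primary income: 66.32 - 14.42 + 36.34 + 50.91 = 139.15
Secondary income: 10.47 - 31.27 = -20.80
Current account = 870.61 + (-60.72) + 139.15 + (-20.80) = 928.24
(Excluded from the current account — financial account: sale of domestic government bonds to non-residents 135.17, acquisition of a foreign subsidiary by a resident firm (outward FDI) 70.83, borrowing by resident firms from foreign banks 115.13, domestic pension funds' purchases of foreign equities 71.06, foreign purchases of domestic corporate bonds 61.70; capital account: acquisition of foreign patents and trademarks (non-produced assets) 20.71.)

928.24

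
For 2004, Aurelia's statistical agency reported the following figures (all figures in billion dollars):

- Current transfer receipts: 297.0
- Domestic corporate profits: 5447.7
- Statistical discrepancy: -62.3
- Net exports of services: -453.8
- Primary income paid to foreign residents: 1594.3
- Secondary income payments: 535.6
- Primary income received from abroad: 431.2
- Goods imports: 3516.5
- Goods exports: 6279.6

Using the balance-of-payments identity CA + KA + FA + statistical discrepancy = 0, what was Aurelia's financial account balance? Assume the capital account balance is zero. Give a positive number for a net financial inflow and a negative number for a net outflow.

-845.3

Goods balance = 6279.6 - 3516.5 = 2763.1
Services balance = -453.8
Trade balance (goods + services) = 2763.1 + (-453.8) = 2309.3
Net primary income = 431.2 - 1594.3 = -1163.1
Net secondary income = 297.0 - 535.6 = -238.6
Current account = 2309.3 + (-1163.1) + (-238.6) = 907.6
Financial account = -(907.6 + (-62.3)) = -845.3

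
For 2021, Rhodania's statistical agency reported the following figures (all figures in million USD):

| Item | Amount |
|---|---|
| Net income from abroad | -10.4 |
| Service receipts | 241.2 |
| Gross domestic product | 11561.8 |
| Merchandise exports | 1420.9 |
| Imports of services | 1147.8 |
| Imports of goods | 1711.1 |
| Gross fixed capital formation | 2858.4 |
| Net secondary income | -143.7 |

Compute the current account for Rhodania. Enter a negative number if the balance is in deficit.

Goods balance = 1420.9 - 1711.1 = -290.2
Services balance = 241.2 - 1147.8 = -906.6
Trade balance (goods + services) = -290.2 + (-906.6) = -1196.8
Net primary income = -10.4
Net secondary income = -143.7
Current account = -1196.8 + (-10.4) + (-143.7) = -1350.9

-1350.9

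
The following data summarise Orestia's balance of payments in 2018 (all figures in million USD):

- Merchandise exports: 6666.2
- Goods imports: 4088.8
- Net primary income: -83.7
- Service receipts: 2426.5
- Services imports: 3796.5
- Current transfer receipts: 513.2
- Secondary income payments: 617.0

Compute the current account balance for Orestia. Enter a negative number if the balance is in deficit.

Goods balance = 6666.2 - 4088.8 = 2577.4
Services balance = 2426.5 - 3796.5 = -1370.0
Trade balance (goods + services) = 2577.4 + (-1370.0) = 1207.4
Net primary income = -83.7
Net secondary income = 513.2 - 617.0 = -103.8
Current account = 1207.4 + (-83.7) + (-103.8) = 1019.9

1019.9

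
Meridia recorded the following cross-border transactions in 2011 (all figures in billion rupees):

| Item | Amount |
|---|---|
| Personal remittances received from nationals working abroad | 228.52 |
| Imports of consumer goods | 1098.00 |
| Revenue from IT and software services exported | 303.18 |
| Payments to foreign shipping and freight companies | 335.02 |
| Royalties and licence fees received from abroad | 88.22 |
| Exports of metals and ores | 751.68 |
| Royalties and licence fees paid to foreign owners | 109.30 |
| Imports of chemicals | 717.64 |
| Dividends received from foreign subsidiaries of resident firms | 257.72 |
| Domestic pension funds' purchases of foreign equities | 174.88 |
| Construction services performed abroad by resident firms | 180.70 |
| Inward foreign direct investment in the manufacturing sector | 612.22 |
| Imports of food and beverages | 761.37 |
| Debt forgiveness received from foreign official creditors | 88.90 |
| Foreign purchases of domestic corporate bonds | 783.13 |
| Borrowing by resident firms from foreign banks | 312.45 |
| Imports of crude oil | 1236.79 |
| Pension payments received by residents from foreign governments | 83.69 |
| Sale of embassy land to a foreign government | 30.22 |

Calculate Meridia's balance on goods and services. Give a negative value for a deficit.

-2934.34

Goods: 751.68 - 761.37 - 1098.00 - 1236.79 - 717.64 = -3062.12
Services: -109.30 + 303.18 + 88.22 - 335.02 + 180.70 = 127.78
Trade balance = -3062.12 + 127.78 = -2934.34
(Excluded from the trade balance — secondary income: personal remittances received from nationals working abroad 228.52, pension payments received by residents from foreign governments 83.69; primary income: dividends received from foreign subsidiaries of resident firms 257.72; financial account: domestic pension funds' purchases of foreign equities 174.88, inward foreign direct investment in the manufacturing sector 612.22, foreign purchases of domestic corporate bonds 783.13, borrowing by resident firms from foreign banks 312.45; capital account: debt forgiveness received from foreign official creditors 88.90, sale of embassy land to a foreign government 30.22.)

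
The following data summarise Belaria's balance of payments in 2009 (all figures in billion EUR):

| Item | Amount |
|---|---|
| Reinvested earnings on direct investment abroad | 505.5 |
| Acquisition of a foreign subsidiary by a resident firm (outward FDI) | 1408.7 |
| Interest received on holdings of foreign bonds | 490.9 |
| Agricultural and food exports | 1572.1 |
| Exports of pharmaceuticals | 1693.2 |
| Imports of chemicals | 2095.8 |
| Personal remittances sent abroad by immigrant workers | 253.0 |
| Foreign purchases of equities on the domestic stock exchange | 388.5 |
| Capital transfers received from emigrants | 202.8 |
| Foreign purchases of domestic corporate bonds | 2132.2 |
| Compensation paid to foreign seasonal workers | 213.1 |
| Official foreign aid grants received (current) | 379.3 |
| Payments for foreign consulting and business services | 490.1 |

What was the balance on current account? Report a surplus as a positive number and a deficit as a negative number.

Goods: -2095.8 + 1572.1 + 1693.2 = 1169.5
Services: -490.1
Primary income: 490.9 - 213.1 + 505.5 = 783.3
Secondary income: -253.0 + 379.3 = 126.3
Current account = 1169.5 + (-490.1) + 783.3 + 126.3 = 1589.0
(Excluded from the current account — financial account: acquisition of a foreign subsidiary by a resident firm (outward FDI) 1408.7, foreign purchases of equities on the domestic stock exchange 388.5, foreign purchases of domestic corporate bonds 2132.2; capital account: capital transfers received from emigrants 202.8.)

1589.0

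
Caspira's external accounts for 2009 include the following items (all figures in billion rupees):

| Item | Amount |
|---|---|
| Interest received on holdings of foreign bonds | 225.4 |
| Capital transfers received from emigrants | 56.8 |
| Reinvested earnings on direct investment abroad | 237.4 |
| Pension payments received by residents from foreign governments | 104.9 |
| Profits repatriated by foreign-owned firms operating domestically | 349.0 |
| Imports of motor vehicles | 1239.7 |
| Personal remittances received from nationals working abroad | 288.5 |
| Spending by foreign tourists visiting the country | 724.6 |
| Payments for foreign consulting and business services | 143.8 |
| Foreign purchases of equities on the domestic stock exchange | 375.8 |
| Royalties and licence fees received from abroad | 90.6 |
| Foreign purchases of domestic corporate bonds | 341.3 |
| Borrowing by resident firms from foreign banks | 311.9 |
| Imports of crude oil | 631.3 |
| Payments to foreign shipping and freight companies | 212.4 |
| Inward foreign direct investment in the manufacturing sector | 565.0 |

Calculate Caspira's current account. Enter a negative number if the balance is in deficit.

-904.8

Goods: -631.3 - 1239.7 = -1871.0
Services: -143.8 + 724.6 - 212.4 + 90.6 = 459.0
Primary income: -349.0 + 237.4 + 225.4 = 113.8
Secondary income: 288.5 + 104.9 = 393.4
Current account = (-1871.0) + 459.0 + 113.8 + 393.4 = -904.8
(Excluded from the current account — capital account: capital transfers received from emigrants 56.8; financial account: foreign purchases of equities on the domestic stock exchange 375.8, foreign purchases of domestic corporate bonds 341.3, borrowing by resident firms from foreign banks 311.9, inward foreign direct investment in the manufacturing sector 565.0.)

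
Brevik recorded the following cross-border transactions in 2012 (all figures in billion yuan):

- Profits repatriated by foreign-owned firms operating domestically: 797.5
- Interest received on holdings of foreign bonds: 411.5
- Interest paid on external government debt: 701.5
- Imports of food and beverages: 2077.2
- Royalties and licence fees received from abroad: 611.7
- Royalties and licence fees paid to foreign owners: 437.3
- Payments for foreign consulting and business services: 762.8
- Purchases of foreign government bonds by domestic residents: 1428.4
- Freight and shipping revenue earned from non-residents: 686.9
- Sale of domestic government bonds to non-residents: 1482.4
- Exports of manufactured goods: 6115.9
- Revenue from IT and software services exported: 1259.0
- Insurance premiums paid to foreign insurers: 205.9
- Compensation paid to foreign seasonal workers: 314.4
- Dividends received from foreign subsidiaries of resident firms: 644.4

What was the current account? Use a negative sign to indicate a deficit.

4432.8

Goods: -2077.2 + 6115.9 = 4038.7
Services: 686.9 + 611.7 - 762.8 - 205.9 - 437.3 + 1259.0 = 1151.6
Primary income: 644.4 - 797.5 - 701.5 + 411.5 - 314.4 = -757.5
Current account = 4038.7 + 1151.6 + (-757.5) = 4432.8
(Excluded from the current account — financial account: purchases of foreign government bonds by domestic residents 1428.4, sale of domestic government bonds to non-residents 1482.4.)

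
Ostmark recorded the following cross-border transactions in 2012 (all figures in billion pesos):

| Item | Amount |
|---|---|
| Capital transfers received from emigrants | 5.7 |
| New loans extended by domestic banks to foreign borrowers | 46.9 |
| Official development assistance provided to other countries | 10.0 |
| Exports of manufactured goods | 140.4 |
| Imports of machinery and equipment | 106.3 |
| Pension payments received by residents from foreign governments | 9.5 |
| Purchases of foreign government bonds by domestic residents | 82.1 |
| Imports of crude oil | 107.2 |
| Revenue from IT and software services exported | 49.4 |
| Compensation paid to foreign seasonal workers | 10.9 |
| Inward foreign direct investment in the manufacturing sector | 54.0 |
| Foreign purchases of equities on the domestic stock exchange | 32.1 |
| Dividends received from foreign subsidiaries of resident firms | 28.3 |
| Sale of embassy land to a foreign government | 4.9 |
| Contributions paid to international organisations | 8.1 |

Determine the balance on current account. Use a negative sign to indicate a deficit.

Goods: -106.3 - 107.2 + 140.4 = -73.1
Services: 49.4
Primary income: -10.9 + 28.3 = 17.4
Secondary income: -10.0 + 9.5 - 8.1 = -8.6
Current account = (-73.1) + 49.4 + 17.4 + (-8.6) = -14.9
(Excluded from the current account — capital account: capital transfers received from emigrants 5.7, sale of embassy land to a foreign government 4.9; financial account: new loans extended by domestic banks to foreign borrowers 46.9, purchases of foreign government bonds by domestic residents 82.1, inward foreign direct investment in the manufacturing sector 54.0, foreign purchases of equities on the domestic stock exchange 32.1.)

-14.9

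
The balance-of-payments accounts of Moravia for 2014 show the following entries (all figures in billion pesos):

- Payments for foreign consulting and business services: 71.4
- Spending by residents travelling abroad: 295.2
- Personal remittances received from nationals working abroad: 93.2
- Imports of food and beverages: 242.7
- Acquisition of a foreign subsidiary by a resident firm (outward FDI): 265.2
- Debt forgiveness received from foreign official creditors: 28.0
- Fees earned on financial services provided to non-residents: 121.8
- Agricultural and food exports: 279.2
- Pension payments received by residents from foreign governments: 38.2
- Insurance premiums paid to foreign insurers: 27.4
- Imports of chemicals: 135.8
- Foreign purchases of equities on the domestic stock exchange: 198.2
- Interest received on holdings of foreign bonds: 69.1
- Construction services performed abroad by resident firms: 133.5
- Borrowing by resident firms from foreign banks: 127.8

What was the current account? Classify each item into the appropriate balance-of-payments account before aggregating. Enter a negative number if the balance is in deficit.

Goods: 279.2 - 135.8 - 242.7 = -99.3
Services: 133.5 - 71.4 + 121.8 - 295.2 - 27.4 = -138.7
Primary income: 69.1
Secondary income: 38.2 + 93.2 = 131.4
Current account = (-99.3) + (-138.7) + 69.1 + 131.4 = -37.5
(Excluded from the current account — financial account: acquisition of a foreign subsidiary by a resident firm (outward FDI) 265.2, foreign purchases of equities on the domestic stock exchange 198.2, borrowing by resident firms from foreign banks 127.8; capital account: debt forgiveness received from foreign official creditors 28.0.)

-37.5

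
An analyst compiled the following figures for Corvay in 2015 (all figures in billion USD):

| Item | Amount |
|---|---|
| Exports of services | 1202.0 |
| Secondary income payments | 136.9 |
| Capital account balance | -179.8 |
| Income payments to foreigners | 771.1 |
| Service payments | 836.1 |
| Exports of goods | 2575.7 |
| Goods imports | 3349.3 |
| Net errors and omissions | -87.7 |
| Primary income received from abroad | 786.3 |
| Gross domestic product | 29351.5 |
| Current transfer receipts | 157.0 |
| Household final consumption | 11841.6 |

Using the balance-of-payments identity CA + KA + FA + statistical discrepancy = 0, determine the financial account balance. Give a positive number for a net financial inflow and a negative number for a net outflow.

Goods balance = 2575.7 - 3349.3 = -773.6
Services balance = 1202.0 - 836.1 = 365.9
Trade balance (goods + services) = -773.6 + 365.9 = -407.7
Net primary income = 786.3 - 771.1 = 15.2
Net secondary income = 157.0 - 136.9 = 20.1
Current account = -407.7 + 15.2 + 20.1 = -372.4
Financial account = -(-372.4 + (-179.8) + (-87.7)) = 639.9

639.9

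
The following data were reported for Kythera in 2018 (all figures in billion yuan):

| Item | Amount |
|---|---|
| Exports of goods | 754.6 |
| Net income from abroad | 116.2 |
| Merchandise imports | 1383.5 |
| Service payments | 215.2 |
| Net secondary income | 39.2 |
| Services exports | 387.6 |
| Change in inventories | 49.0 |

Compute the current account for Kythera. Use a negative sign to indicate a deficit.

Goods balance = 754.6 - 1383.5 = -628.9
Services balance = 387.6 - 215.2 = 172.4
Trade balance (goods + services) = -628.9 + 172.4 = -456.5
Net primary income = 116.2
Net secondary income = 39.2
Current account = -456.5 + 116.2 + 39.2 = -301.1

-301.1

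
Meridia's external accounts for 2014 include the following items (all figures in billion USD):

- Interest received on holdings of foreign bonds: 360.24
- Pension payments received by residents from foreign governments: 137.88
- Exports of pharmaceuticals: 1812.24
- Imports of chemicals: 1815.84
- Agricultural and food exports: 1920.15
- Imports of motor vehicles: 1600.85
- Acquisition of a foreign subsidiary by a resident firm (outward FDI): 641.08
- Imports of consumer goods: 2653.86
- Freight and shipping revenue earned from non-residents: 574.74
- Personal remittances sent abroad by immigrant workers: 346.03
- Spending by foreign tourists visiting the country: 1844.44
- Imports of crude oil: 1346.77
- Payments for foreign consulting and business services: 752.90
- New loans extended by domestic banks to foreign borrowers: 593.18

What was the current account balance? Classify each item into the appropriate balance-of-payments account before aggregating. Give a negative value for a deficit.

Goods: 1812.24 - 2653.86 + 1920.15 - 1815.84 - 1600.85 - 1346.77 = -3684.93
Services: 1844.44 + 574.74 - 752.90 = 1666.28
Primary income: 360.24
Secondary income: 137.88 - 346.03 = -208.15
Current account = (-3684.93) + 1666.28 + 360.24 + (-208.15) = -1866.56
(Excluded from the current account — financial account: acquisition of a foreign subsidiary by a resident firm (outward FDI) 641.08, new loans extended by domestic banks to foreign borrowers 593.18.)

-1866.56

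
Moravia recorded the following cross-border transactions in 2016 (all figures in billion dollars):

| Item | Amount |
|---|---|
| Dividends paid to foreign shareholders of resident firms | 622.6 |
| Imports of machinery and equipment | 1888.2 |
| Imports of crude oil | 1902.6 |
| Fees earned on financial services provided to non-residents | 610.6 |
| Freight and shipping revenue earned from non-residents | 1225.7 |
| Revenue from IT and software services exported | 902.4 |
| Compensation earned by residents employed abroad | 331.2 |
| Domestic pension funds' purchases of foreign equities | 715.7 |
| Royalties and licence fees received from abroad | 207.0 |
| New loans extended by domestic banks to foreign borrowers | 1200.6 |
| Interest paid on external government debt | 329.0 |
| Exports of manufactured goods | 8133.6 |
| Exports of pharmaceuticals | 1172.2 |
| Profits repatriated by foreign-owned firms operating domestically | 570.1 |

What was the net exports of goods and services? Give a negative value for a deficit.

Goods: 8133.6 - 1902.6 + 1172.2 - 1888.2 = 5515.0
Services: 610.6 + 207.0 + 1225.7 + 902.4 = 2945.7
Trade balance = 5515.0 + 2945.7 = 8460.7
(Excluded from the trade balance — primary income: dividends paid to foreign shareholders of resident firms 622.6, compensation earned by residents employed abroad 331.2, interest paid on external government debt 329.0, profits repatriated by foreign-owned firms operating domestically 570.1; financial account: domestic pension funds' purchases of foreign equities 715.7, new loans extended by domestic banks to foreign borrowers 1200.6.)

8460.7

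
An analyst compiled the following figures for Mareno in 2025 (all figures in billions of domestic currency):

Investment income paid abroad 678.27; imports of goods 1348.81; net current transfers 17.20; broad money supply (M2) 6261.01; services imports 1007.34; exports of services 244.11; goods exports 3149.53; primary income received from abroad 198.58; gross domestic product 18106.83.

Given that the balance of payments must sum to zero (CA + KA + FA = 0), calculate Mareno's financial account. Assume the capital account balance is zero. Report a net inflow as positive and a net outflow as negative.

Goods balance = 3149.53 - 1348.81 = 1800.72
Services balance = 244.11 - 1007.34 = -763.23
Trade balance (goods + services) = 1800.72 + (-763.23) = 1037.49
Net primary income = 198.58 - 678.27 = -479.69
Net secondary income = 17.20
Current account = 1037.49 + (-479.69) + 17.20 = 575.00
Financial account = -(575.00) = -575.00

-575.00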